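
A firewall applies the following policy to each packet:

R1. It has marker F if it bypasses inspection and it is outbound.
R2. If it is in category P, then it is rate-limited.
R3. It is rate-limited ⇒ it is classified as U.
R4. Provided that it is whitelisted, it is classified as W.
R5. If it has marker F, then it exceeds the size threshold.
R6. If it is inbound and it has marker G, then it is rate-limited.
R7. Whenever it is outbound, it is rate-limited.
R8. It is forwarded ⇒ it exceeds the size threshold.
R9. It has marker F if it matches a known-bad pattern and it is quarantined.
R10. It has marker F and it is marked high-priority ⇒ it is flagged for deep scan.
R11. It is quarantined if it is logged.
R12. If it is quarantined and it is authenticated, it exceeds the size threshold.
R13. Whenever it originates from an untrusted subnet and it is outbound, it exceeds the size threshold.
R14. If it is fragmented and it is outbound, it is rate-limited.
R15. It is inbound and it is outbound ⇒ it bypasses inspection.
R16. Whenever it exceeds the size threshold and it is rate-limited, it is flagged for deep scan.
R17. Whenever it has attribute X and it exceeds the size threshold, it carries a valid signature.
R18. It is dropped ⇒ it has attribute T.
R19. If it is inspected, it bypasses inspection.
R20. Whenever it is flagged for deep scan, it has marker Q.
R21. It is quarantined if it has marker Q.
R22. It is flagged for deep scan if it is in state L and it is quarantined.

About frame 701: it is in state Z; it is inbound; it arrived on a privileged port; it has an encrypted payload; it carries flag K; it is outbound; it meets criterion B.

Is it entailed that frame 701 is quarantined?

By R7 (it is outbound): it is rate-limited.
By R15 (it is inbound, it is outbound): it bypasses inspection.
By R1 (it bypasses inspection, it is outbound): it has marker F.
By R5 (it has marker F): it exceeds the size threshold.
By R16 (it exceeds the size threshold, it is rate-limited): it is flagged for deep scan.
By R20 (it is flagged for deep scan): it has marker Q.
By R21 (it has marker Q): it is quarantined.

Yes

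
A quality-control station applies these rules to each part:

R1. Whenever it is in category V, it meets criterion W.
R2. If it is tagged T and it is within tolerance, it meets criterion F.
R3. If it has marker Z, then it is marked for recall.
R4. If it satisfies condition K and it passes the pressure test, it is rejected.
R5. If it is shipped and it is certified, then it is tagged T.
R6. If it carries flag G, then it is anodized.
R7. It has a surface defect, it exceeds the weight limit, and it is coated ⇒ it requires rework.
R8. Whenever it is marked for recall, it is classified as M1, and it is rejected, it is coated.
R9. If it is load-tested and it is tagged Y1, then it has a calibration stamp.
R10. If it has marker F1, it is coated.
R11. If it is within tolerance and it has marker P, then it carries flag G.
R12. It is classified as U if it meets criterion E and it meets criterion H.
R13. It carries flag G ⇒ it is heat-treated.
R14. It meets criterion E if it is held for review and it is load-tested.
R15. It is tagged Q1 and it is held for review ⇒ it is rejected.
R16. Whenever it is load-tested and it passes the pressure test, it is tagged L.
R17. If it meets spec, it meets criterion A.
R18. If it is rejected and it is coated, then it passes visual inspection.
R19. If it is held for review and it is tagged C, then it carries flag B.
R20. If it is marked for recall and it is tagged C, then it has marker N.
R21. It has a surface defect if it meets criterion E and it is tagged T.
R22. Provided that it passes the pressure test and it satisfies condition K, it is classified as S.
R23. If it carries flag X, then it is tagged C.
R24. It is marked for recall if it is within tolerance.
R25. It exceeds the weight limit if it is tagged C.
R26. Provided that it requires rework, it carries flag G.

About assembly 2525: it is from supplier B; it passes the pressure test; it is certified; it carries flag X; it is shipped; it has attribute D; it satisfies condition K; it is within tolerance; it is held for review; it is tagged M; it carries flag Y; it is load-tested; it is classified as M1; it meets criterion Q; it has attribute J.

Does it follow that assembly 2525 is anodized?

By R4 (it satisfies condition K, it passes the pressure test): it is rejected.
By R5 (it is shipped, it is certified): it is tagged T.
By R14 (it is held for review, it is load-tested): it meets criterion E.
By R21 (it meets criterion E, it is tagged T): it has a surface defect.
By R23 (it carries flag X): it is tagged C.
By R24 (it is within tolerance): it is marked for recall.
By R25 (it is tagged C): it exceeds the weight limit.
By R8 (it is marked for recall, it is classified as M1, it is rejected): it is coated.
By R7 (it has a surface defect, it exceeds the weight limit, it is coated): it requires rework.
By R26 (it requires rework): it carries flag G.
By R6 (it carries flag G): it is anodized.

Yes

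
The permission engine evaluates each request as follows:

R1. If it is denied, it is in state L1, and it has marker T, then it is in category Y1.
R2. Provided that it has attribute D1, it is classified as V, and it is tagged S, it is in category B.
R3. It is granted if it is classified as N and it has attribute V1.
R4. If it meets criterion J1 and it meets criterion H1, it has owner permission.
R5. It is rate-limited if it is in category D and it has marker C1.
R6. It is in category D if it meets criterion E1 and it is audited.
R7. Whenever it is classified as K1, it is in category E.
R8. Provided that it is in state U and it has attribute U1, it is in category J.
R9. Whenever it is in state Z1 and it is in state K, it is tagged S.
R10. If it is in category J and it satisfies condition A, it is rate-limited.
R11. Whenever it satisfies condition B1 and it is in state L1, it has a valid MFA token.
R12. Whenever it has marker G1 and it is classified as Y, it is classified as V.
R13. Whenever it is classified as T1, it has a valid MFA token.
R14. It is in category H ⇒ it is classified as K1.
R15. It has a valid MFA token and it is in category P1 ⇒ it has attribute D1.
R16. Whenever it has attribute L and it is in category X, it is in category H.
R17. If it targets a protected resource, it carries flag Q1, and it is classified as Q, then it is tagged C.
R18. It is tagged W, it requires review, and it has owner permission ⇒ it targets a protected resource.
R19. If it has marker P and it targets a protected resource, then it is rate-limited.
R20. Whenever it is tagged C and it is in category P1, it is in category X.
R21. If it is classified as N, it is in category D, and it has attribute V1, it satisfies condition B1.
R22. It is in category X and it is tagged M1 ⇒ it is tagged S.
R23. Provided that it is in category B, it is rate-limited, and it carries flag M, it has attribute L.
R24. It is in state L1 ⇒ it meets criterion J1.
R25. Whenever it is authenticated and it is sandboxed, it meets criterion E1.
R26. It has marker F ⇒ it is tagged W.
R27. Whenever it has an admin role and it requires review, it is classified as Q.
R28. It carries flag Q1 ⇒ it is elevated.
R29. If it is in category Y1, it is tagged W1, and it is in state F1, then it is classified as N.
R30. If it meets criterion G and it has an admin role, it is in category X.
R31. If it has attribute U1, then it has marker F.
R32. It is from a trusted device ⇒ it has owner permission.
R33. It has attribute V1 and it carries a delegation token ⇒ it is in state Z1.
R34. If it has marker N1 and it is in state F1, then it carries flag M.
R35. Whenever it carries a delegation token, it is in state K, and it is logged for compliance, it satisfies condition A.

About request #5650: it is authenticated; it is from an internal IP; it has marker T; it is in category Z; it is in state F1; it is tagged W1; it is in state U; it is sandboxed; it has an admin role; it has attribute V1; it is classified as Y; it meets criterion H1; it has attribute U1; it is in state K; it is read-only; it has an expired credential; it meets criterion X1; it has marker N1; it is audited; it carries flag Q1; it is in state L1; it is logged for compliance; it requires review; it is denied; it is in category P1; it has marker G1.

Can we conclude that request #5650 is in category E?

No

Forward chaining from the given facts derives: is in category Y1, is in category J, is classified as V, meets criterion J1, meets criterion E1, is classified as Q, is elevated, is classified as N, has marker F, carries flag M, is granted, has owner permission, is in category D, satisfies condition B1, is tagged W, has a valid MFA token, has attribute D1, targets a protected resource, is tagged C, is in category X.
The only rule concluding "it is in category E" is R7, which needs "it is classified as K1"; that is never established.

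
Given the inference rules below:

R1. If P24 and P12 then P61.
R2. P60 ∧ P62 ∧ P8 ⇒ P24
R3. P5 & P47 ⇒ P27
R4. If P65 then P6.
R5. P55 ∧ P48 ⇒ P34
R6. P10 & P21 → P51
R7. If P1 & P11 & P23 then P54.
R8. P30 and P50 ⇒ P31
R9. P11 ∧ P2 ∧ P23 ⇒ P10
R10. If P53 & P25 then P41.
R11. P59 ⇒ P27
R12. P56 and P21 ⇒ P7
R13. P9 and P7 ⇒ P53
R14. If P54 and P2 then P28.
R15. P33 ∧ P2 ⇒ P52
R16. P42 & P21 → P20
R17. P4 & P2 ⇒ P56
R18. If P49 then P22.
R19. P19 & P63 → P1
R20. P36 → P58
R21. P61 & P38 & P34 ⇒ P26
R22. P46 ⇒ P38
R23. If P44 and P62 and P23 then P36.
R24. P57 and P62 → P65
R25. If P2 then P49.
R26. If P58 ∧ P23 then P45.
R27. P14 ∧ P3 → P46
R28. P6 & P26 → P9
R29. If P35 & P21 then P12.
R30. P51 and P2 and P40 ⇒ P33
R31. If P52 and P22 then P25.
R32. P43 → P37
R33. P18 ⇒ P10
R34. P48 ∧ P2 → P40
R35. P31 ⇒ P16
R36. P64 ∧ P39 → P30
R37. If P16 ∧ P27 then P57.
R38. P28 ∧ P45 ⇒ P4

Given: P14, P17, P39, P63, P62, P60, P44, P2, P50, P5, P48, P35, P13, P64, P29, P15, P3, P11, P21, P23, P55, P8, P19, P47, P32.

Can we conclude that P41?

P24  (by R2: P60, P62, P8)
P27  (by R3: P5, P47)
P34  (by R5: P55, P48)
P10  (by R9: P11, P2, P23)
P1  (by R19: P19, P63)
P36  (by R23: P44, P62, P23)
P49  (by R25: P2)
P46  (by R27: P14, P3)
P12  (by R29: P35, P21)
P40  (by R34: P48, P2)
P30  (by R36: P64, P39)
P61  (by R1: P24, P12)
P51  (by R6: P10, P21)
P54  (by R7: P1, P11, P23)
P31  (by R8: P30, P50)
P28  (by R14: P54, P2)
P22  (by R18: P49)
P58  (by R20: P36)
P38  (by R22: P46)
P45  (by R26: P58, P23)
P33  (by R30: P51, P2, P40)
P16  (by R35: P31)
P57  (by R37: P16, P27)
P4  (by R38: P28, P45)
P52  (by R15: P33, P2)
P56  (by R17: P4, P2)
P26  (by R21: P61, P38, P34)
P65  (by R24: P57, P62)
P25  (by R31: P52, P22)
P6  (by R4: P65)
P7  (by R12: P56, P21)
P9  (by R28: P6, P26)
P53  (by R13: P9, P7)
P41  (by R10: P53, P25)

Yes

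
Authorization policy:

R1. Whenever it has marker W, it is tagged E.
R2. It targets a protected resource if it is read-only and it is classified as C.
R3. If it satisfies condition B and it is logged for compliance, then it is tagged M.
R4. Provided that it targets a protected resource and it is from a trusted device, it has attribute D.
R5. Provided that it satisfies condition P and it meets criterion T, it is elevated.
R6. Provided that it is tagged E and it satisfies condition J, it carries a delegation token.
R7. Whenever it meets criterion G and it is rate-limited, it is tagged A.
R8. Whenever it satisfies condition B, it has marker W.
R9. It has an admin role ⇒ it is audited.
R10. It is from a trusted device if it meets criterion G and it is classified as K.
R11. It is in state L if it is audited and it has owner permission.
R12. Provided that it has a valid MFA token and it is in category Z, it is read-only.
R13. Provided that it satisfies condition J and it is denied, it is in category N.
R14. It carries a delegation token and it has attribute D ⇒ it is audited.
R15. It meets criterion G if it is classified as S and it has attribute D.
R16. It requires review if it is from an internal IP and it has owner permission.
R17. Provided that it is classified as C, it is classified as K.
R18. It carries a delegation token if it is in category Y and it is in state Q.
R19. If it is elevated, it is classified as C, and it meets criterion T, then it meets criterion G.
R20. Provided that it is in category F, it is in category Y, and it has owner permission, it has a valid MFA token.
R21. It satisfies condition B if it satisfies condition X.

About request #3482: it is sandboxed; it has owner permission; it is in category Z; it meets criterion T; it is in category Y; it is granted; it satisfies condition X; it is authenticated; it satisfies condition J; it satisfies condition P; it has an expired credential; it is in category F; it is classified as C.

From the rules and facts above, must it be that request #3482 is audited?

Yes

By R5 (it satisfies condition P, it meets criterion T): it is elevated.
By R17 (it is classified as C): it is classified as K.
By R19 (it is elevated, it is classified as C, it meets criterion T): it meets criterion G.
By R20 (it is in category F, it is in category Y, it has owner permission): it has a valid MFA token.
By R21 (it satisfies condition X): it satisfies condition B.
By R8 (it satisfies condition B): it has marker W.
By R10 (it meets criterion G, it is classified as K): it is from a trusted device.
By R12 (it has a valid MFA token, it is in category Z): it is read-only.
By R1 (it has marker W): it is tagged E.
By R2 (it is read-only, it is classified as C): it targets a protected resource.
By R4 (it targets a protected resource, it is from a trusted device): it has attribute D.
By R6 (it is tagged E, it satisfies condition J): it carries a delegation token.
By R14 (it carries a delegation token, it has attribute D): it is audited.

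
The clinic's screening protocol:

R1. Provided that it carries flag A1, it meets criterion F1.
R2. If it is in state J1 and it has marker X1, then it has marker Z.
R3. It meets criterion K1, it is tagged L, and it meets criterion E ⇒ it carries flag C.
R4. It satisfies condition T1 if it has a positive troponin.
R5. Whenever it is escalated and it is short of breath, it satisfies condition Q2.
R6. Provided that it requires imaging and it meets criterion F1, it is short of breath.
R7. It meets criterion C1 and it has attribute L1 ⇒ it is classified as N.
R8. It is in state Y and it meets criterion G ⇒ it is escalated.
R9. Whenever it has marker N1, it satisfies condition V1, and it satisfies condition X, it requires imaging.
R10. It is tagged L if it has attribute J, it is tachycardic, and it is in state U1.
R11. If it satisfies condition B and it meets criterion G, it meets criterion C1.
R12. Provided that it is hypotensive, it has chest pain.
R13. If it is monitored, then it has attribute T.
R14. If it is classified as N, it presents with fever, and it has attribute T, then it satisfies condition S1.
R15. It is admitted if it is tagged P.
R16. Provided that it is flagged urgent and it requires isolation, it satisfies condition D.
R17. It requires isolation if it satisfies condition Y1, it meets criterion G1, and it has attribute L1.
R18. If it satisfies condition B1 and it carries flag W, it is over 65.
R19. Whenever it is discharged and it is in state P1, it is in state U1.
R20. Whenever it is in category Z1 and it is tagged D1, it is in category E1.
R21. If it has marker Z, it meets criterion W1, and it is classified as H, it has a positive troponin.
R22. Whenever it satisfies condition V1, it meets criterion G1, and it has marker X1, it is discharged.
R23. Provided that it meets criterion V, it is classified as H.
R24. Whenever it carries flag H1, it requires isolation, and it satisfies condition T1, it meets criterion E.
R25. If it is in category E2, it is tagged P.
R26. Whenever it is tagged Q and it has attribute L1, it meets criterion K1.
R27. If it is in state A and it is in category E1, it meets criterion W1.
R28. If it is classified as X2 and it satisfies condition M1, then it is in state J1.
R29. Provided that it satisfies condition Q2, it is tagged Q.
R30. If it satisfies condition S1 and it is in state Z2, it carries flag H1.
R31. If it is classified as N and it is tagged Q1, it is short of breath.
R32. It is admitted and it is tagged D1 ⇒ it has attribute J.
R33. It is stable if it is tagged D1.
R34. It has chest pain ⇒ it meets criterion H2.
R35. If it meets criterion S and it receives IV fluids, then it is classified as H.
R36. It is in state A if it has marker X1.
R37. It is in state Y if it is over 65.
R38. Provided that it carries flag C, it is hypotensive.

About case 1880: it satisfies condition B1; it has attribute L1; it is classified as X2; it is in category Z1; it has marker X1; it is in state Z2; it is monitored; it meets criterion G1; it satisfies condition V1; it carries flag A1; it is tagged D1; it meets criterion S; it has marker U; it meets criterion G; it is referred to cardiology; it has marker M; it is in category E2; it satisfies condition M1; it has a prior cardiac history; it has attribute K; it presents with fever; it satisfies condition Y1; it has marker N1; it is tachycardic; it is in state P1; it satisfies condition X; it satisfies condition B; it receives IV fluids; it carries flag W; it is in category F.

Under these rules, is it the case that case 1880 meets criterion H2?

By R1 (it carries flag A1): it meets criterion F1.
By R9 (it has marker N1, it satisfies condition V1, it satisfies condition X): it requires imaging.
By R11 (it satisfies condition B, it meets criterion G): it meets criterion C1.
By R13 (it is monitored): it has attribute T.
By R17 (it satisfies condition Y1, it meets criterion G1, it has attribute L1): it requires isolation.
By R18 (it satisfies condition B1, it carries flag W): it is over 65.
By R20 (it is in category Z1, it is tagged D1): it is in category E1.
By R22 (it satisfies condition V1, it meets criterion G1, it has marker X1): it is discharged.
By R25 (it is in category E2): it is tagged P.
By R28 (it is classified as X2, it satisfies condition M1): it is in state J1.
By R35 (it meets criterion S, it receives IV fluids): it is classified as H.
By R36 (it has marker X1): it is in state A.
By R37 (it is over 65): it is in state Y.
By R2 (it is in state J1, it has marker X1): it has marker Z.
By R6 (it requires imaging, it meets criterion F1): it is short of breath.
By R7 (it meets criterion C1, it has attribute L1): it is classified as N.
By R8 (it is in state Y, it meets criterion G): it is escalated.
By R14 (it is classified as N, it presents with fever, it has attribute T): it satisfies condition S1.
By R15 (it is tagged P): it is admitted.
By R19 (it is discharged, it is in state P1): it is in state U1.
By R27 (it is in state A, it is in category E1): it meets criterion W1.
By R30 (it satisfies condition S1, it is in state Z2): it carries flag H1.
By R32 (it is admitted, it is tagged D1): it has attribute J.
By R5 (it is escalated, it is short of breath): it satisfies condition Q2.
By R10 (it has attribute J, it is tachycardic, it is in state U1): it is tagged L.
By R21 (it has marker Z, it meets criterion W1, it is classified as H): it has a positive troponin.
By R29 (it satisfies condition Q2): it is tagged Q.
By R4 (it has a positive troponin): it satisfies condition T1.
By R24 (it carries flag H1, it requires isolation, it satisfies condition T1): it meets criterion E.
By R26 (it is tagged Q, it has attribute L1): it meets criterion K1.
By R3 (it meets criterion K1, it is tagged L, it meets criterion E): it carries flag C.
By R38 (it carries flag C): it is hypotensive.
By R12 (it is hypotensive): it has chest pain.
By R34 (it has chest pain): it meets criterion H2.

Yes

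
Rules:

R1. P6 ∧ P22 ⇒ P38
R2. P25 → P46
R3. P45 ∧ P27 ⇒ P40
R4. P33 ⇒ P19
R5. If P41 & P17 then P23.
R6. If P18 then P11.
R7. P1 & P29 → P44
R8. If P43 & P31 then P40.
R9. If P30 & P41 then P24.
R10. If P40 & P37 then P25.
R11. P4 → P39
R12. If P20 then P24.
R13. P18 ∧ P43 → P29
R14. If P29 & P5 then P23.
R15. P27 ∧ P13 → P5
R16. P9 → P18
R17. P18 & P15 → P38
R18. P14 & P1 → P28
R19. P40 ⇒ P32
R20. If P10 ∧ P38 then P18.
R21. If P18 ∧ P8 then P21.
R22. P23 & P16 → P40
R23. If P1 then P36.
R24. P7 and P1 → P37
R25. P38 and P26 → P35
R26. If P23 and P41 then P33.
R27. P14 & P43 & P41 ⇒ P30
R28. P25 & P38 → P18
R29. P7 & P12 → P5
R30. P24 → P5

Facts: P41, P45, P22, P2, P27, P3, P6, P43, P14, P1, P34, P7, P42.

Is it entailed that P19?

P38  (by R1: P6, P22)
P40  (by R3: P45, P27)
P37  (by R24: P7, P1)
P30  (by R27: P14, P43, P41)
P24  (by R9: P30, P41)
P25  (by R10: P40, P37)
P18  (by R28: P25, P38)
P5  (by R30: P24)
P29  (by R13: P18, P43)
P23  (by R14: P29, P5)
P33  (by R26: P23, P41)
P19  (by R4: P33)

Yes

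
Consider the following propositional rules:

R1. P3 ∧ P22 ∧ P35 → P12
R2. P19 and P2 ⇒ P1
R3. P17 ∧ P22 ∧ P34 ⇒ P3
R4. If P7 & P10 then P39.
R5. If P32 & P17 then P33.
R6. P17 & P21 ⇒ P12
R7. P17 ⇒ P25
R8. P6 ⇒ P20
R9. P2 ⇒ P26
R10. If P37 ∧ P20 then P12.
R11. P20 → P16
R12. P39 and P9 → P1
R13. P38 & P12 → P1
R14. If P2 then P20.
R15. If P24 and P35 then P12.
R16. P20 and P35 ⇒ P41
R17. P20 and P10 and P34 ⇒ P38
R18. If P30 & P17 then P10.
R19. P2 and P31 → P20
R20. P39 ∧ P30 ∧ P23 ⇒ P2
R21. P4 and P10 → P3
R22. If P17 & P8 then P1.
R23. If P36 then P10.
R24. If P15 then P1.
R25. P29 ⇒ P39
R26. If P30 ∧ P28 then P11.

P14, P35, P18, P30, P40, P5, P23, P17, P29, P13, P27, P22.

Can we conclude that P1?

Forward chaining from the given facts derives: P25, P10, P39, P2, P26, P20, P41, P16.
Rules concluding P1: R2 needs P19; R12 needs P9; R13 needs P38; R22 needs P8; R24 needs P15 — none of these are established.

No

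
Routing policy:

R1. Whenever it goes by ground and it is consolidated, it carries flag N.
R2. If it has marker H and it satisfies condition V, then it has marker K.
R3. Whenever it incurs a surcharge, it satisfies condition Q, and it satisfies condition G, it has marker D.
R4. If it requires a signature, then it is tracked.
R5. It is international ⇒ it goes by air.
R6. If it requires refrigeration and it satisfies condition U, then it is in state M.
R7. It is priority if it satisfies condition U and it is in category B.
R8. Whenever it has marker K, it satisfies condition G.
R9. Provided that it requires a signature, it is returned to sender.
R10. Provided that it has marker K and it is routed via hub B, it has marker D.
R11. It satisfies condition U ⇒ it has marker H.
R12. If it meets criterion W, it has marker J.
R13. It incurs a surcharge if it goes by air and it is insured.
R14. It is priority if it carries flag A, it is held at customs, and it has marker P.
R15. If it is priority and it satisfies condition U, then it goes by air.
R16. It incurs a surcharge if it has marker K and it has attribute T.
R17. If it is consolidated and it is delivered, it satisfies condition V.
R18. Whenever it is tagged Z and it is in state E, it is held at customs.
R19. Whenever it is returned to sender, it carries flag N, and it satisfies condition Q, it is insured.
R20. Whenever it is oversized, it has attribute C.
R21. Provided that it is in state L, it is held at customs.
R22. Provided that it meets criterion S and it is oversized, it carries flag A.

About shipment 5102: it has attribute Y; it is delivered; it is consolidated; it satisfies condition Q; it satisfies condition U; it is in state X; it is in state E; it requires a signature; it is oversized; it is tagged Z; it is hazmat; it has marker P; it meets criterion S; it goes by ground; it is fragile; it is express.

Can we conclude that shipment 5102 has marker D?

Yes

By R1 (it goes by ground, it is consolidated): it carries flag N.
By R9 (it requires a signature): it is returned to sender.
By R11 (it satisfies condition U): it has marker H.
By R17 (it is consolidated, it is delivered): it satisfies condition V.
By R18 (it is tagged Z, it is in state E): it is held at customs.
By R19 (it is returned to sender, it carries flag N, it satisfies condition Q): it is insured.
By R22 (it meets criterion S, it is oversized): it carries flag A.
By R2 (it has marker H, it satisfies condition V): it has marker K.
By R8 (it has marker K): it satisfies condition G.
By R14 (it carries flag A, it is held at customs, it has marker P): it is priority.
By R15 (it is priority, it satisfies condition U): it goes by air.
By R13 (it goes by air, it is insured): it incurs a surcharge.
By R3 (it incurs a surcharge, it satisfies condition Q, it satisfies condition G): it has marker D.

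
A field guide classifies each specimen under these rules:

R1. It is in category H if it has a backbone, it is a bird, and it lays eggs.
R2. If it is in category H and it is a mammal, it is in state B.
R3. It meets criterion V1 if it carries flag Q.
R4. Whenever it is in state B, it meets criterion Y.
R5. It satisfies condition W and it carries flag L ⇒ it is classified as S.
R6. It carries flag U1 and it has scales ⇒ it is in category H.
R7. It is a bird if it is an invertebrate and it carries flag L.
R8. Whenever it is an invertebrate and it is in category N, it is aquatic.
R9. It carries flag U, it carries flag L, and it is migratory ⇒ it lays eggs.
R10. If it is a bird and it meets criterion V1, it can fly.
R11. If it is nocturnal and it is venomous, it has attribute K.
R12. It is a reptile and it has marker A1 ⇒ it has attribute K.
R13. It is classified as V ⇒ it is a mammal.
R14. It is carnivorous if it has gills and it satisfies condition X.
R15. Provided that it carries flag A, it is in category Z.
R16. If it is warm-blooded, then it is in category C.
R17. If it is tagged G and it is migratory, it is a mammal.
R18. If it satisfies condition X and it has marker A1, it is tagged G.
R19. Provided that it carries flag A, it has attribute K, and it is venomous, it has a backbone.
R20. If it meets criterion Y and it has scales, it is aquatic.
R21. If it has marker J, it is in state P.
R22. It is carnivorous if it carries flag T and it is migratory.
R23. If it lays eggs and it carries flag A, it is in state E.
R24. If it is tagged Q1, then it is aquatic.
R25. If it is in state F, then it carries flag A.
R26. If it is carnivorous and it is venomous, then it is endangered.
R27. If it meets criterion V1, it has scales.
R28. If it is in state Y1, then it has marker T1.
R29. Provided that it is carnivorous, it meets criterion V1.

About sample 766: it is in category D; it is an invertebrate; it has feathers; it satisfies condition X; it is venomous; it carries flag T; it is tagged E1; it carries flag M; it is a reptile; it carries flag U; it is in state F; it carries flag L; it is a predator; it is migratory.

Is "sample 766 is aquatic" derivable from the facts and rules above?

No

Forward chaining from the given facts derives: is a bird, lays eggs, is carnivorous, carries flag A, is endangered, meets criterion V1, can fly, is in category Z, is in state E, has scales.
Rules concluding "it is aquatic": R8 needs "it is in category N"; R20 needs "it meets criterion Y"; R24 needs "it is tagged Q1" — none of these are established.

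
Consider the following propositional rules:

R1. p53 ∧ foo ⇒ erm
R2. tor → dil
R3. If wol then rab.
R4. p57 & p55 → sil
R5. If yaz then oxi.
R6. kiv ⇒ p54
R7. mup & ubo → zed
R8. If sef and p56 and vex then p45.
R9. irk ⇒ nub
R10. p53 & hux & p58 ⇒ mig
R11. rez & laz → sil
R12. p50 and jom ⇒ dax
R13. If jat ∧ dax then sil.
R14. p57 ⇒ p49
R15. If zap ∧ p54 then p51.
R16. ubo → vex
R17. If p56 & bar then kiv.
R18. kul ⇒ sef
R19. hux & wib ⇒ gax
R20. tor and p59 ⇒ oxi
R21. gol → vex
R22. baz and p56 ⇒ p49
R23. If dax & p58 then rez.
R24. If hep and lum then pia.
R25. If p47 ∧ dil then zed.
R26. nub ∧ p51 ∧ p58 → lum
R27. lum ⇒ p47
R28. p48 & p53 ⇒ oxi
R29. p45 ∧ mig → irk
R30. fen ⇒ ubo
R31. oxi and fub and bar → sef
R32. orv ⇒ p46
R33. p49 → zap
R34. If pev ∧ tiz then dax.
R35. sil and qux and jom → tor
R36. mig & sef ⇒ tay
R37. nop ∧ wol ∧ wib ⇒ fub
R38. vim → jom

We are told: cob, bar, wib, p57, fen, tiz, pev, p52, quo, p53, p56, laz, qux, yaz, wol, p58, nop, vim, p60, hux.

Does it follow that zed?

oxi  (by R5: yaz)
mig  (by R10: p53, hux, p58)
p49  (by R14: p57)
kiv  (by R17: p56, bar)
ubo  (by R30: fen)
zap  (by R33: p49)
dax  (by R34: pev, tiz)
fub  (by R37: nop, wol, wib)
jom  (by R38: vim)
p54  (by R6: kiv)
p51  (by R15: zap, p54)
vex  (by R16: ubo)
rez  (by R23: dax, p58)
sef  (by R31: oxi, fub, bar)
p45  (by R8: sef, p56, vex)
sil  (by R11: rez, laz)
irk  (by R29: p45, mig)
tor  (by R35: sil, qux, jom)
dil  (by R2: tor)
nub  (by R9: irk)
lum  (by R26: nub, p51, p58)
p47  (by R27: lum)
zed  (by R25: p47, dil)

Yes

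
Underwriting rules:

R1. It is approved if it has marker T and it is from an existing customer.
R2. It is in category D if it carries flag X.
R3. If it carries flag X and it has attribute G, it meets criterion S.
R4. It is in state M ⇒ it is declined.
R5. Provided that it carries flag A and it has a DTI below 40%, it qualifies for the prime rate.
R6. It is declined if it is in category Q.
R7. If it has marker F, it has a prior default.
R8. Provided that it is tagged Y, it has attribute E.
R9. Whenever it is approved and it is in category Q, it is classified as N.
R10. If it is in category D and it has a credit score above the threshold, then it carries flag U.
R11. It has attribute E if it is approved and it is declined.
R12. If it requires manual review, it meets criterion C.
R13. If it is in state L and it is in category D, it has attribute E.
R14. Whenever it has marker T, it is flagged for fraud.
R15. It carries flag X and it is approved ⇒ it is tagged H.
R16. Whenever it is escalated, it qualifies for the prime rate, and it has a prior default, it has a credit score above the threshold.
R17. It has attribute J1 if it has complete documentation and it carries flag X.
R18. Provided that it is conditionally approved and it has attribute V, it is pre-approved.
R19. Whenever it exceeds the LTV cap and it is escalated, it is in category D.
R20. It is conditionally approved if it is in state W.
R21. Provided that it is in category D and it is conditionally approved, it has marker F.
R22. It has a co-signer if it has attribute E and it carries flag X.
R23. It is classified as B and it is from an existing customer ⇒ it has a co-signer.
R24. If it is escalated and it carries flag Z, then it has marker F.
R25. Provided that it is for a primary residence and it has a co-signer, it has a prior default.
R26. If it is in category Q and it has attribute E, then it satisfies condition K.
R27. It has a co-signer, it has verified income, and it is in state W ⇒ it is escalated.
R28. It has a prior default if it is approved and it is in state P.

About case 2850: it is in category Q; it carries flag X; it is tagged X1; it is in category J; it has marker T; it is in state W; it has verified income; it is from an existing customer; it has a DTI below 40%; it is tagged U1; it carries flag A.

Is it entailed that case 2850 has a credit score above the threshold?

By R1 (it has marker T, it is from an existing customer): it is approved.
By R2 (it carries flag X): it is in category D.
By R5 (it carries flag A, it has a DTI below 40%): it qualifies for the prime rate.
By R6 (it is in category Q): it is declined.
By R11 (it is approved, it is declined): it has attribute E.
By R20 (it is in state W): it is conditionally approved.
By R21 (it is in category D, it is conditionally approved): it has marker F.
By R22 (it has attribute E, it carries flag X): it has a co-signer.
By R27 (it has a co-signer, it has verified income, it is in state W): it is escalated.
By R7 (it has marker F): it has a prior default.
By R16 (it is escalated, it qualifies for the prime rate, it has a prior default): it has a credit score above the threshold.

Yes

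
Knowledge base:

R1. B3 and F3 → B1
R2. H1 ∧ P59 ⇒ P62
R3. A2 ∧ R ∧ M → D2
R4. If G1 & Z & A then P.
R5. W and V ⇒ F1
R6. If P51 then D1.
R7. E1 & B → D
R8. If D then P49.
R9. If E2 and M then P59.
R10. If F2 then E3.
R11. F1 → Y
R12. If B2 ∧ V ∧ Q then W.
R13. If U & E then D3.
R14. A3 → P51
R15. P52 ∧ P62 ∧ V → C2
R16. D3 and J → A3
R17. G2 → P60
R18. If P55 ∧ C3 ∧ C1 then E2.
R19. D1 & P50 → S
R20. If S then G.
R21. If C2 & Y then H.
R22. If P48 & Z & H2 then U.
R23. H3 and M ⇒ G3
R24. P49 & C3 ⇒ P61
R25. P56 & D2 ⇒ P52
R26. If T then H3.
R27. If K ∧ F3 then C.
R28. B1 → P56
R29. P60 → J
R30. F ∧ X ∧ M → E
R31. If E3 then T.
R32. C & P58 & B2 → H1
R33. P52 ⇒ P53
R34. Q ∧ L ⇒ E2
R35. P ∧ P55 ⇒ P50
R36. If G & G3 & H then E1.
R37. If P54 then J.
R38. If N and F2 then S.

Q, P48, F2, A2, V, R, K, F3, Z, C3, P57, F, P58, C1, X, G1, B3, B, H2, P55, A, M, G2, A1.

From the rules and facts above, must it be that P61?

Forward chaining from the given facts derives: B1, D2, P, E3, P60, E2, U, C, P56, J, E, T, P50, P59, D3, A3, P52, H3, P53, P51, G3, D1, S, G.
The only rule concluding P61 is R24, which needs P49; that is never established.

No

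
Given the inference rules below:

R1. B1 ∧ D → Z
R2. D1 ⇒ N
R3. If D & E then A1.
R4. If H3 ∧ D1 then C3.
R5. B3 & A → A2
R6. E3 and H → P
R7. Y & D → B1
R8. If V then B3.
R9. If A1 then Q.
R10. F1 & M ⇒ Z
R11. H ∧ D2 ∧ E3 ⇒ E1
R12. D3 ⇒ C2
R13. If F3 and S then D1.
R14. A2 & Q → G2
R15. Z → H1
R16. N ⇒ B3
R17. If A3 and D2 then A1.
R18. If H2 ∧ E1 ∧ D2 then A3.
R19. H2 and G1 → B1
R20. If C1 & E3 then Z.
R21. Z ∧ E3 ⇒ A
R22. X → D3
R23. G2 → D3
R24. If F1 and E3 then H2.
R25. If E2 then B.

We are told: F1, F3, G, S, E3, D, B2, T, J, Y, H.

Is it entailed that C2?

No

Forward chaining from the given facts derives: P, B1, D1, H2, Z, N, H1, B3, A, A2.
The only rule concluding C2 is R12, which needs D3; that is never established.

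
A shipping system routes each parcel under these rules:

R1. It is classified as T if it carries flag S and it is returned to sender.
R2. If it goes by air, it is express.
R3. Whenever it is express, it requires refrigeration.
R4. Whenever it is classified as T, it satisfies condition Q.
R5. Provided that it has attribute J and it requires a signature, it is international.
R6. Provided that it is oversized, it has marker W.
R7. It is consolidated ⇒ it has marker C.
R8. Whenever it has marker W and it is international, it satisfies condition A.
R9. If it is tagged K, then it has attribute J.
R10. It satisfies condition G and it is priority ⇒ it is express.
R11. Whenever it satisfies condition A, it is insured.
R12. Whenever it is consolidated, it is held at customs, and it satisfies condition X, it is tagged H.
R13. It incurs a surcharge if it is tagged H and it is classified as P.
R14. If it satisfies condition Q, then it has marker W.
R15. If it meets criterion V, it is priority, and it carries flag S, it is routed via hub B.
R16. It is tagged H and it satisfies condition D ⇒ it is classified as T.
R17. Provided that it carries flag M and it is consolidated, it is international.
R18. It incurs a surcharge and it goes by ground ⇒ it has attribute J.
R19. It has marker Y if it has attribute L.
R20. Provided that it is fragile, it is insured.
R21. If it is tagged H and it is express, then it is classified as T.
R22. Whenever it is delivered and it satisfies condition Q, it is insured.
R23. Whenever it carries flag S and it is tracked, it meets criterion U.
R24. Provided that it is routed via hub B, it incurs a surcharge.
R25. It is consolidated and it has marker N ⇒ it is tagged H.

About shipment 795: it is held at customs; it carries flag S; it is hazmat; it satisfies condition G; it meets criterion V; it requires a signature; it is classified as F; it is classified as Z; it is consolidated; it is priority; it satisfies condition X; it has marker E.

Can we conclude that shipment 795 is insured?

Forward chaining from the given facts derives: has marker C, is express, is tagged H, is routed via hub B, is classified as T, incurs a surcharge, requires refrigeration, satisfies condition Q, has marker W.
Rules concluding "it is insured": R11 needs "it satisfies condition A"; R20 needs "it is fragile"; R22 needs "it is delivered" — none of these are established.

No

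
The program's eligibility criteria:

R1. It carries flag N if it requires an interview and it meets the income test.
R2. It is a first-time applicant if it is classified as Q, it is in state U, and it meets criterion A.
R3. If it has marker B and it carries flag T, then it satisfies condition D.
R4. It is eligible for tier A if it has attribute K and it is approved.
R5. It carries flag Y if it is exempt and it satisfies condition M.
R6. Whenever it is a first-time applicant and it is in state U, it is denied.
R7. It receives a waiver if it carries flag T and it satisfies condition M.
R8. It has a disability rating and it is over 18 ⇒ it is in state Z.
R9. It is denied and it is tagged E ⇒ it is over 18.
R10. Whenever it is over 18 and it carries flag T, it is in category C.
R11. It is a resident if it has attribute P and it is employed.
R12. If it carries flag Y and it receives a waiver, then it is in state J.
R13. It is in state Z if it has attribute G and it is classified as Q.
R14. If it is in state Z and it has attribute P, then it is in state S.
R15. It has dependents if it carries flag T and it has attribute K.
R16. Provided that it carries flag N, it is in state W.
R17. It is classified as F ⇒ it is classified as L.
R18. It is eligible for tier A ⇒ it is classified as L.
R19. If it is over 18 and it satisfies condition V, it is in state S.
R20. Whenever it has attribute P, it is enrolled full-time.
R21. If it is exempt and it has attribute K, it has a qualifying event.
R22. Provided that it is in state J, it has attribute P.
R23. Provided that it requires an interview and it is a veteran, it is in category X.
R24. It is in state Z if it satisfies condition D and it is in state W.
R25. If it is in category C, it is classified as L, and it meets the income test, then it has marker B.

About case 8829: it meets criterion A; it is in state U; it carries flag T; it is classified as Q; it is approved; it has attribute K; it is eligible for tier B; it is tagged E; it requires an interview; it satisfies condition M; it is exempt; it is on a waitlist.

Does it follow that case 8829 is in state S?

No

Forward chaining from the given facts derives: is a first-time applicant, is eligible for tier A, carries flag Y, is denied, receives a waiver, is over 18, is in category C, is in state J, has dependents, is classified as L, has a qualifying event, has attribute P, is enrolled full-time.
Rules concluding "it is in state S": R14 needs "it is in state Z"; R19 needs "it satisfies condition V" — none of these are established.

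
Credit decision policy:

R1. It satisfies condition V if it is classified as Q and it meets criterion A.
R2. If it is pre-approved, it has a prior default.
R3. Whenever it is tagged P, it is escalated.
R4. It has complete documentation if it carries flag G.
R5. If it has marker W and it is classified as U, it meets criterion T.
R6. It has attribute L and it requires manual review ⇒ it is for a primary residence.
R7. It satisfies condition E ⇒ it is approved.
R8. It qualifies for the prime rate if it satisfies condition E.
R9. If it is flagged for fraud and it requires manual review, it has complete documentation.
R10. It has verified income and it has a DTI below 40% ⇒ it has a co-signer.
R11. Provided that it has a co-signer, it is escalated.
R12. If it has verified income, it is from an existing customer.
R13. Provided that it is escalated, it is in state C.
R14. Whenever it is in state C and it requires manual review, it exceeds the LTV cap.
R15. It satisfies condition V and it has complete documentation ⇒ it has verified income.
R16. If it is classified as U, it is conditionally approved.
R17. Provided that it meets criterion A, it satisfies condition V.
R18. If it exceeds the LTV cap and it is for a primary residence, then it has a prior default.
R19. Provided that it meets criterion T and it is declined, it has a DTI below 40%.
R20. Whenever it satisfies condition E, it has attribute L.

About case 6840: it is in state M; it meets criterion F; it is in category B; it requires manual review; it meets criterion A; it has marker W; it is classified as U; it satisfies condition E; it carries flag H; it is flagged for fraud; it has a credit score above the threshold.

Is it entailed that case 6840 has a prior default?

Forward chaining from the given facts derives: meets criterion T, is approved, qualifies for the prime rate, has complete documentation, is conditionally approved, satisfies condition V, has attribute L, is for a primary residence, has verified income, is from an existing customer.
Rules concluding "it has a prior default": R2 needs "it is pre-approved"; R18 needs "it exceeds the LTV cap" — none of these are established.

No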